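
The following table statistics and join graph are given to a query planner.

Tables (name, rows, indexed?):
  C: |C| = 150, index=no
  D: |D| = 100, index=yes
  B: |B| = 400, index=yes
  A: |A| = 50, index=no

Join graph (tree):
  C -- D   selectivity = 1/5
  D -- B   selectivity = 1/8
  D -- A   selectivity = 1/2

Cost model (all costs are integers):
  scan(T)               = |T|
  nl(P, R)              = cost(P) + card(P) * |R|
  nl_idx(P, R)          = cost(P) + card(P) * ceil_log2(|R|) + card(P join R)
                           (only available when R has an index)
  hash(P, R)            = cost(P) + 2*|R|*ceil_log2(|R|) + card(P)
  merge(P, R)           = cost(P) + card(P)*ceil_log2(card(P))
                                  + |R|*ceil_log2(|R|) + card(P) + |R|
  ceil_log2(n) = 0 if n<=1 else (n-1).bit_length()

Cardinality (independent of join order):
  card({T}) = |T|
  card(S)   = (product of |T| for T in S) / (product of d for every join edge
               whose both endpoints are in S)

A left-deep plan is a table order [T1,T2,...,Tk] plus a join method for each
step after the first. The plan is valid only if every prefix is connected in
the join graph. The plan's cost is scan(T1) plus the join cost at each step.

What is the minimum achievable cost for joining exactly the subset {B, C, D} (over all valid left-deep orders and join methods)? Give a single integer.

9600

Selinger DP over subsets of {B,C,D}:
  {C}: scan cost=150, card=150
  {D}: scan cost=100, card=100
  {B}: scan cost=400, card=400
  {CD}: card=3000; try (D,hash)→1700, (C,merge)→2250, (D,merge)→2300, (C,hash)→2600, (D,nl_idx)→4200, (C,nl)→15100 …(+1); best=1700 via (D,hash)
  {BD}: card=5000; try (D,hash)→2200, (B,merge)→4900, (D,merge)→5200, (B,nl_idx)→6000, (B,hash)→7400, (D,nl_idx)→8200 …(+2); best=2200 via (D,hash)
  {BCD}: card=150000; try (C,hash)→9600, (B,hash)→11900, (B,merge)→44700, (C,merge)→73550, (B,nl_idx)→178700, (C,nl)→752200 …(+1); best=9600 via (C,hash)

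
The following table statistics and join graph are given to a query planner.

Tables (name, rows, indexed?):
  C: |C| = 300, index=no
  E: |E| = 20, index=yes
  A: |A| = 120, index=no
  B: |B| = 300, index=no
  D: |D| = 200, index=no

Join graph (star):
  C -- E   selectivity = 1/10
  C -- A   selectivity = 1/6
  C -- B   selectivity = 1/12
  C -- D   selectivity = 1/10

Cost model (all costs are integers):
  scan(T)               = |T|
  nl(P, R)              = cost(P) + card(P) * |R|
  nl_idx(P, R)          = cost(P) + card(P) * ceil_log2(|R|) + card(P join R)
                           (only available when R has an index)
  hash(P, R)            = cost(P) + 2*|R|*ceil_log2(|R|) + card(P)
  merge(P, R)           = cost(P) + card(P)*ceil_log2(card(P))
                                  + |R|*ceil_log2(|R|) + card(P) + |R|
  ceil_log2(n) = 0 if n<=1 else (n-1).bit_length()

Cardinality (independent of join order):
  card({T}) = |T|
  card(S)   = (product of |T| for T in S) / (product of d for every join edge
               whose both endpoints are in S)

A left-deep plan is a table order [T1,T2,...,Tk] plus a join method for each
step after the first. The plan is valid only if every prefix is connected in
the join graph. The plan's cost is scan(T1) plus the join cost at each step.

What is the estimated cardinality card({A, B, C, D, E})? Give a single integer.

6000000

Tables in S: A(120), B(300), C(300), D(200), E(20)
Edges inside S: C-E(d=10), C-A(d=6), C-B(d=12), C-D(d=10)
numerator = 120 * 300 * 300 * 200 * 20 = 43200000000
denominator = 10 * 6 * 12 * 10 = 7200
card(S) = 43200000000 / 7200 = 6000000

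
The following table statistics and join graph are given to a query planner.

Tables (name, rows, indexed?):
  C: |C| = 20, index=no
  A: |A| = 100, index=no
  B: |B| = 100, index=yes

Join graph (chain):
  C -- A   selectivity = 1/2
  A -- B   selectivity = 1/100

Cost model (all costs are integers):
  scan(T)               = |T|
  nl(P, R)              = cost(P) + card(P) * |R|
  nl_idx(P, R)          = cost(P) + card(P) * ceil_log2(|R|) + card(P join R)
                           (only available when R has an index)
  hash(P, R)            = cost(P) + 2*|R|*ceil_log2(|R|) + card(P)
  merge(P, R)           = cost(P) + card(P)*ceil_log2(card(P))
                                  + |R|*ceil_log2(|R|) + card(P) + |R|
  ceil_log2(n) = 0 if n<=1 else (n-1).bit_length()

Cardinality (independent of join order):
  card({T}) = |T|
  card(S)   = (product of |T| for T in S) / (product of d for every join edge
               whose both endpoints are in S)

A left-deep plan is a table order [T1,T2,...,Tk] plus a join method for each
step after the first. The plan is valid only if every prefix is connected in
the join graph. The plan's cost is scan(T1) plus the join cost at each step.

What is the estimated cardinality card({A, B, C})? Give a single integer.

1000

Tables in S: A(100), B(100), C(20)
Edges inside S: C-A(d=2), A-B(d=100)
numerator = 100 * 100 * 20 = 200000
denominator = 2 * 100 = 200
card(S) = 200000 / 200 = 1000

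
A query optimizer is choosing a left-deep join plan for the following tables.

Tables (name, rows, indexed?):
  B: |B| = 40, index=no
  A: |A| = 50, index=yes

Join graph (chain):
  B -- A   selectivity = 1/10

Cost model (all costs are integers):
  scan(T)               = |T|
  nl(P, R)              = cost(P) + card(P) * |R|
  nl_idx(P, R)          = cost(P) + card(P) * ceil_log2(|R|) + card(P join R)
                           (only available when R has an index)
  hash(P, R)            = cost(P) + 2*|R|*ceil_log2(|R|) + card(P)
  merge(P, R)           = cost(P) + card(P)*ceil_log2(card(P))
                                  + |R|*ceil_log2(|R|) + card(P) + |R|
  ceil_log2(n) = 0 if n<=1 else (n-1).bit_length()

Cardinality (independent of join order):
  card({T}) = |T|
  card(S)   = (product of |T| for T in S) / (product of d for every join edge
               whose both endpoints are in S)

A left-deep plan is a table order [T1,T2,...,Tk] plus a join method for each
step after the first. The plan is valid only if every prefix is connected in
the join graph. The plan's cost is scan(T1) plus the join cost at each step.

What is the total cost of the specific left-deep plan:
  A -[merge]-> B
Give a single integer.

680

step 1: scan A: cost=50, card=50
step 2: join B via merge
    card(P join B) = 50*40/(10) = 200
    cost = 50 + 50*6 + 40*6 + 50 + 40 = 680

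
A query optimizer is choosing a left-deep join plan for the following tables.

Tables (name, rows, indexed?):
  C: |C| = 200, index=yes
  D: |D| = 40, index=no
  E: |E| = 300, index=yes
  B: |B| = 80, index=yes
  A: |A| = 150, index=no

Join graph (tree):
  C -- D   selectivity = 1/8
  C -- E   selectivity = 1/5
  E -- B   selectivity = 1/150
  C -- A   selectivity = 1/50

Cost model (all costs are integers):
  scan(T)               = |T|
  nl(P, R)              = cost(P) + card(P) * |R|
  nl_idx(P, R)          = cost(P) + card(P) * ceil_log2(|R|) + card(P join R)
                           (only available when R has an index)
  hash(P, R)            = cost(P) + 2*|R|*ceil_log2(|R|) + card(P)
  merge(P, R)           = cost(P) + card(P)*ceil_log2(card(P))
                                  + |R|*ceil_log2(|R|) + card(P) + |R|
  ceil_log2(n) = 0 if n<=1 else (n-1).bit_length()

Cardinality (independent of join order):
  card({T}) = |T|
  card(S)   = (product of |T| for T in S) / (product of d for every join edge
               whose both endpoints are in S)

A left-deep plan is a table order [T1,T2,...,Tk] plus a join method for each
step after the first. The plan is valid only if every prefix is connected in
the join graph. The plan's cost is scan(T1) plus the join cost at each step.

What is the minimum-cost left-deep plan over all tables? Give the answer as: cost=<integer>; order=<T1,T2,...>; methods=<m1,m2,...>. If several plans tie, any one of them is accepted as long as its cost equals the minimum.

Selinger DP (subsets sized 1..n):
  {C}: scan cost=200, card=200
  {D}: scan cost=40, card=40
  {E}: scan cost=300, card=300
  {B}: scan cost=80, card=80
  {A}: scan cost=150, card=150
  {CD}: card=1000; try (D,hash)→880, (C,nl_idx)→1360, (C,merge)→2120, (D,merge)→2280, (C,hash)→3280, (C,nl)→8040 …(+1); best=880 via (D,hash)
  {CE}: card=12000; try (C,hash)→3800, (E,merge)→5000, (C,merge)→5100, (E,hash)→5800, (E,nl_idx)→14000, (C,nl_idx)→14700 …(+2); best=3800 via (C,hash)
  {AC}: card=600; try (C,nl_idx)→1950, (A,hash)→2800, (C,merge)→3300, (A,merge)→3350, (C,hash)→3500, (C,nl)→30150 …(+1); best=1950 via (C,nl_idx)
  {BE}: card=160; try (E,nl_idx)→960, (B,hash)→1720, (B,nl_idx)→2560, (E,merge)→3720, (B,merge)→3940, (E,hash)→5560 …(+2); best=960 via (E,nl_idx)
  {CDE}: card=60000; try (E,hash)→7280, (E,merge)→14880, (D,hash)→16280, (E,nl_idx)→69880, (D,merge)→184080, (E,nl)→300880 …(+1); best=7280 via (E,hash)
  {ACD}: card=3000; try (D,hash)→3030, (A,hash)→4280, (D,merge)→8830, (A,merge)→13230, (D,nl)→25950, (A,nl)→150880; best=3030 via (D,hash)
  {BCE}: card=6400; try (C,merge)→4200, (C,hash)→4320, (C,nl_idx)→8640, (B,hash)→16920, (C,nl)→32960, (B,nl_idx)→94200 …(+2); best=4200 via (C,merge)
  {ACE}: card=36000; try (E,hash)→7950, (E,merge)→11550, (A,hash)→18200, (E,nl_idx)→43350, (E,nl)→181950, (A,merge)→185150 …(+1); best=7950 via (E,hash)
  {BCDE}: card=32000; try (D,hash)→11080, (B,hash)→68400, (D,merge)→94080, (D,nl)→260200, (B,nl_idx)→459280, (B,merge)→1027920 …(+1); best=11080 via (D,hash)
  {ACDE}: card=180000; try (E,hash)→11430, (D,hash)→44430, (E,merge)→45030, (A,hash)→69680, (E,nl_idx)→210030, (D,merge)→620230 …(+4); best=11430 via (E,hash)
  {ABCE}: card=19200; try (A,hash)→13000, (B,hash)→45070, (A,merge)→95150, (B,nl_idx)→279150, (B,merge)→620590, (A,nl)→964200 …(+1); best=13000 via (A,hash)
  {ABCDE}: card=96000; try (D,hash)→32680, (A,hash)→45480, (B,hash)→192550, (D,merge)→320480, (A,merge)→524430, (D,nl)→781000 …(+4); best=32680 via (D,hash)

cost=32680; order=B,E,C,A,D; methods=nl_idx,merge,hash,hash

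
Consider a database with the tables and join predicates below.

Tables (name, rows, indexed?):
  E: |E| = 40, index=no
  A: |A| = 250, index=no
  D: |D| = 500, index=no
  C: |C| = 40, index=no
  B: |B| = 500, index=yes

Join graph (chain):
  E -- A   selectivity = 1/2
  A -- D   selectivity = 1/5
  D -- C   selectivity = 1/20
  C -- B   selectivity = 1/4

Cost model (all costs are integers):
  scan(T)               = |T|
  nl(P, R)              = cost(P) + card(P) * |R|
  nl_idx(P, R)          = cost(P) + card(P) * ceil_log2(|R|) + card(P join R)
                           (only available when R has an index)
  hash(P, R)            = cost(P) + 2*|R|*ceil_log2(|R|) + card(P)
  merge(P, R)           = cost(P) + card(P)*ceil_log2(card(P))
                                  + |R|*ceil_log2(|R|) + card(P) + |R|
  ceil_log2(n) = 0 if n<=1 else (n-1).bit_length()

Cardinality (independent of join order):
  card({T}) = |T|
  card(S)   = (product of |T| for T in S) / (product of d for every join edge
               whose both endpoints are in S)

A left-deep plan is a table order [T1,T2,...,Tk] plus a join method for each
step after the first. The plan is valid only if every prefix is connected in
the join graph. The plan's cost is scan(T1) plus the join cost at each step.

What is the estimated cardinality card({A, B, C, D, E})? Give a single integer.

125000000

Tables in S: A(250), B(500), C(40), D(500), E(40)
Edges inside S: E-A(d=2), A-D(d=5), D-C(d=20), C-B(d=4)
numerator = 250 * 500 * 40 * 500 * 40 = 100000000000
denominator = 2 * 5 * 20 * 4 = 800
card(S) = 100000000000 / 800 = 125000000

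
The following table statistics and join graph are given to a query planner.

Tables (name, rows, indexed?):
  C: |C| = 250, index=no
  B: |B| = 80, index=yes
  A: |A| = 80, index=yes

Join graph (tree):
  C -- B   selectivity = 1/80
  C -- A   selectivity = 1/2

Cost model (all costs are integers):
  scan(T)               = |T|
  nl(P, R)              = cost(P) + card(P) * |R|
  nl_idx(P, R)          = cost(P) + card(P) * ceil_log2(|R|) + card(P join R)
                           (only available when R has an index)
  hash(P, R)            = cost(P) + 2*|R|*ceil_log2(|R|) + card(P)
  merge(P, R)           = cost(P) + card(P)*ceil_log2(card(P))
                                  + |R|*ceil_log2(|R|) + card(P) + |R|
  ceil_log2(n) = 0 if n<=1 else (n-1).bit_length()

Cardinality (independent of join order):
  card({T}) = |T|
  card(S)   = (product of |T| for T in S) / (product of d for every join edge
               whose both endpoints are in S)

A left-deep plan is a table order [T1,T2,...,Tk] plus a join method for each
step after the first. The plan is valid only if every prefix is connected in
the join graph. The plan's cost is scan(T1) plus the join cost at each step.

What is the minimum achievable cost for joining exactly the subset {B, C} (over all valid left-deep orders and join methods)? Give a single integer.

Selinger DP over subsets of {B,C}:
  {C}: scan cost=250, card=250
  {B}: scan cost=80, card=80
  {BC}: card=250; try (B,hash)→1620, (B,nl_idx)→2250, (C,merge)→2970, (B,merge)→3140, (C,hash)→4160, (C,nl)→20080 …(+1); best=1620 via (B,hash)

1620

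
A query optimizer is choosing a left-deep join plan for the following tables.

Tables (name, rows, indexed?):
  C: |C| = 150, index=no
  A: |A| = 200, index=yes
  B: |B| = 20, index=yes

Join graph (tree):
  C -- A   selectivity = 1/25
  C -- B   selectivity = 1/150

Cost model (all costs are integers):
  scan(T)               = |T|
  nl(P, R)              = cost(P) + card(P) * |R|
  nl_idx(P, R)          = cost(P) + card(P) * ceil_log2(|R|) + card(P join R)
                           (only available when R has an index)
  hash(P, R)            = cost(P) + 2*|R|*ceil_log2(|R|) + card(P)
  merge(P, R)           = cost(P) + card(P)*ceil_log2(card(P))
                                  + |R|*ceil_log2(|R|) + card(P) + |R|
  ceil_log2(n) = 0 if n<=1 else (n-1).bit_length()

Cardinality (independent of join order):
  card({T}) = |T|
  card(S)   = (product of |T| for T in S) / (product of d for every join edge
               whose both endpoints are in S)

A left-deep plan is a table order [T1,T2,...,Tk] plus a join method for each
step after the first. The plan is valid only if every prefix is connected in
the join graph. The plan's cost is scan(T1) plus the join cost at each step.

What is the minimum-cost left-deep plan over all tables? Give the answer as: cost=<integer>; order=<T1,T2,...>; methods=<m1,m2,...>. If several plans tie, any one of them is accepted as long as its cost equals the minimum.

Selinger DP (subsets sized 1..n):
  {C}: scan cost=150, card=150
  {A}: scan cost=200, card=200
  {B}: scan cost=20, card=20
  {AC}: card=1200; try (A,nl_idx)→2550, (C,hash)→2800, (A,merge)→3300, (C,merge)→3350, (A,hash)→3500, (A,nl)→30150 …(+1); best=2550 via (A,nl_idx)
  {BC}: card=20; try (B,hash)→500, (B,nl_idx)→920, (C,merge)→1490, (B,merge)→1620, (C,hash)→2440, (C,nl)→3020 …(+1); best=500 via (B,hash)
  {ABC}: card=160; try (A,nl_idx)→820, (A,merge)→2420, (A,hash)→3720, (B,hash)→3950, (A,nl)→4500, (B,nl_idx)→8710 …(+2); best=820 via (A,nl_idx)

cost=820; order=C,B,A; methods=hash,nl_idx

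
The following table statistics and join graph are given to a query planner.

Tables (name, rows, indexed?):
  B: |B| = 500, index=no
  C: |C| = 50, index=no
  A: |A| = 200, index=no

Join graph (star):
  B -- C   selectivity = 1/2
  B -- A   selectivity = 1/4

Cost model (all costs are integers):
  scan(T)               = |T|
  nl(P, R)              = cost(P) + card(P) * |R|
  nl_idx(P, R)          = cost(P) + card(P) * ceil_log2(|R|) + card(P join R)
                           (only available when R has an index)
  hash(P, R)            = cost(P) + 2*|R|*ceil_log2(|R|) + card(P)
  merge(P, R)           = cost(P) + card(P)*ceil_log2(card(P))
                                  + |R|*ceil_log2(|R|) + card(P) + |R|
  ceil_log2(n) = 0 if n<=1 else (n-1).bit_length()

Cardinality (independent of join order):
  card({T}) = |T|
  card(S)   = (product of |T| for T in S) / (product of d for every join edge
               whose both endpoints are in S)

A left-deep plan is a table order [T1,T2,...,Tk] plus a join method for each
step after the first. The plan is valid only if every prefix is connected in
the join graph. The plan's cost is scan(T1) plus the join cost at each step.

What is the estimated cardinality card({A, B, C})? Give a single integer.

Tables in S: A(200), B(500), C(50)
Edges inside S: B-C(d=2), B-A(d=4)
numerator = 200 * 500 * 50 = 5000000
denominator = 2 * 4 = 8
card(S) = 5000000 / 8 = 625000

625000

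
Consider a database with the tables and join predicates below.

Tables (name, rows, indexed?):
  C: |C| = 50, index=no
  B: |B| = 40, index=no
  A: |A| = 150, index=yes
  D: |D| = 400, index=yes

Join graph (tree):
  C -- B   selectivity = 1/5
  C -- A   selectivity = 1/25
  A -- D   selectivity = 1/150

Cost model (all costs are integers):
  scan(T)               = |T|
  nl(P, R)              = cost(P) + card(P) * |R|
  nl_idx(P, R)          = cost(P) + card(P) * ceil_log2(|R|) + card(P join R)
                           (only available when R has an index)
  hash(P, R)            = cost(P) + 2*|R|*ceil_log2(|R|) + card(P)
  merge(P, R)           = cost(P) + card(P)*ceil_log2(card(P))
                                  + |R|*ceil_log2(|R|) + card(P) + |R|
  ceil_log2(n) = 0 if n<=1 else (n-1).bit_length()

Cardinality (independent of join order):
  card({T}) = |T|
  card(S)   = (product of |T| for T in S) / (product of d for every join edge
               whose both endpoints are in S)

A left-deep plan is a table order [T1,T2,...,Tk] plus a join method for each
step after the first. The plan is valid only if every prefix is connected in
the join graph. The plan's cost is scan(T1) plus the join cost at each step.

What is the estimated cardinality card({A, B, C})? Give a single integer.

Tables in S: A(150), B(40), C(50)
Edges inside S: C-B(d=5), C-A(d=25)
numerator = 150 * 40 * 50 = 300000
denominator = 5 * 25 = 125
card(S) = 300000 / 125 = 2400

2400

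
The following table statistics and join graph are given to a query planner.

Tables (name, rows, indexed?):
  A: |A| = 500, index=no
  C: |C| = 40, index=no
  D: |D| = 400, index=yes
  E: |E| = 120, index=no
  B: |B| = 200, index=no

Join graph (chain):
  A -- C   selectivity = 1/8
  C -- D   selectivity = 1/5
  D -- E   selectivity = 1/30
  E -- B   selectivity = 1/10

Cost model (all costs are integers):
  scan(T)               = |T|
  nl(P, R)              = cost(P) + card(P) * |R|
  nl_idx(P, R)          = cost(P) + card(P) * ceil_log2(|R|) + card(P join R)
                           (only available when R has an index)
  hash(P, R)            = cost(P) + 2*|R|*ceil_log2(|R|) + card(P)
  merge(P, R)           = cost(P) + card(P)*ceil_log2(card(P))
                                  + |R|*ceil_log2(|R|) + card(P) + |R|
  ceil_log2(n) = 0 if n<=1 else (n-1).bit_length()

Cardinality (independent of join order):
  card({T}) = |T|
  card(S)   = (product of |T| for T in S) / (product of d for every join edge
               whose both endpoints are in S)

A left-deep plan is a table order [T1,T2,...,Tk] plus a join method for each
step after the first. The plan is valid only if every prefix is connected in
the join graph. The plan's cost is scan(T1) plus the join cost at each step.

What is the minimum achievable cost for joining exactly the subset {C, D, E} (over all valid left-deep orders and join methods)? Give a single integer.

Selinger DP over subsets of {C,D,E}:
  {C}: scan cost=40, card=40
  {D}: scan cost=400, card=400
  {E}: scan cost=120, card=120
  {CD}: card=3200; try (C,hash)→1280, (D,nl_idx)→3600, (D,merge)→4320, (C,merge)→4680, (D,hash)→7280, (D,nl)→16040 …(+1); best=1280 via (C,hash)
  {DE}: card=1600; try (E,hash)→2480, (D,nl_idx)→2800, (D,merge)→5080, (E,merge)→5360, (D,hash)→7440, (D,nl)→48120 …(+1); best=2480 via (E,hash)
  {CDE}: card=12800; try (C,hash)→4560, (E,hash)→6160, (C,merge)→21960, (E,merge)→43840, (C,nl)→66480, (E,nl)→385280; best=4560 via (C,hash)

4560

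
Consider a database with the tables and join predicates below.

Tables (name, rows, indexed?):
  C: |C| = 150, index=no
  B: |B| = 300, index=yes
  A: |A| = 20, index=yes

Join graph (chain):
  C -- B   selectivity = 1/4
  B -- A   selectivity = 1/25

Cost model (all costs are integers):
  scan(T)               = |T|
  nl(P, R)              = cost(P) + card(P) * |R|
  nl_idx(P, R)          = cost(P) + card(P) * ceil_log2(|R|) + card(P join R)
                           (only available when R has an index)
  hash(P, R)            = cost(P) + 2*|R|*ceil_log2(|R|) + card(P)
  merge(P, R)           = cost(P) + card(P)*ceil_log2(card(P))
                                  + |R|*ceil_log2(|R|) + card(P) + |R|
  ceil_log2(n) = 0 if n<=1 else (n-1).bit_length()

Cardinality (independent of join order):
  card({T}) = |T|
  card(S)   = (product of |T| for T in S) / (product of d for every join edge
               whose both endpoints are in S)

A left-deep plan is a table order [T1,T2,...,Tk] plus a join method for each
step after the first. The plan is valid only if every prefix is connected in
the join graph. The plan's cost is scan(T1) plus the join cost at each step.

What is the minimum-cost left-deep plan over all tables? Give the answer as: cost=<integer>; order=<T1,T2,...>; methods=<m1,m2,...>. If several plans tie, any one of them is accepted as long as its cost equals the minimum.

Selinger DP (subsets sized 1..n):
  {C}: scan cost=150, card=150
  {B}: scan cost=300, card=300
  {A}: scan cost=20, card=20
  {BC}: card=11250; try (C,hash)→3000, (B,merge)→4500, (C,merge)→4650, (B,hash)→5700, (B,nl_idx)→12750, (B,nl)→45150 …(+1); best=3000 via (C,hash)
  {AB}: card=240; try (B,nl_idx)→440, (A,hash)→800, (A,nl_idx)→2040, (B,merge)→3140, (A,merge)→3420, (B,hash)→5440 …(+2); best=440 via (B,nl_idx)
  {ABC}: card=9000; try (C,hash)→3080, (C,merge)→3950, (A,hash)→14450, (C,nl)→36440, (A,nl_idx)→68250, (A,merge)→171870 …(+1); best=3080 via (C,hash)

cost=3080; order=A,B,C; methods=nl_idx,hash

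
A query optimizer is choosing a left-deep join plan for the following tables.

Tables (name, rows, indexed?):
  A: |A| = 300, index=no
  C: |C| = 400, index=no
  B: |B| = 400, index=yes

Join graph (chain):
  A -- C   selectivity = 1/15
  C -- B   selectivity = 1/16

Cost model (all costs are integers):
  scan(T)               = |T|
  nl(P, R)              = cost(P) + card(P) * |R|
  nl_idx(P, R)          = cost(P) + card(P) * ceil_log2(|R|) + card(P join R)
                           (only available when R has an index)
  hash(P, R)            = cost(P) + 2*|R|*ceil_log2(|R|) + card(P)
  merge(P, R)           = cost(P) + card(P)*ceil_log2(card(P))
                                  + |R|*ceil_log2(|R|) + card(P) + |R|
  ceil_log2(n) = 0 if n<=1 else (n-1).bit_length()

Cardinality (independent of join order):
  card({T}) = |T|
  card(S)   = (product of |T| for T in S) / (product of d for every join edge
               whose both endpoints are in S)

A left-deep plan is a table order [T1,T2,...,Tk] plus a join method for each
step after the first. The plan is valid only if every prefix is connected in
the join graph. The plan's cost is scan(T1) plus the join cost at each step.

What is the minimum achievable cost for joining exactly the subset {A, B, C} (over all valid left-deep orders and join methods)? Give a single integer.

21400

Selinger DP over subsets of {A,B,C}:
  {A}: scan cost=300, card=300
  {C}: scan cost=400, card=400
  {B}: scan cost=400, card=400
  {AC}: card=8000; try (A,hash)→6200, (C,merge)→7300, (A,merge)→7400, (C,hash)→7800, (C,nl)→120300, (A,nl)→120400; best=6200 via (A,hash)
  {BC}: card=10000; try (C,hash)→8000, (B,hash)→8000, (C,merge)→8400, (B,merge)→8400, (B,nl_idx)→14000, (C,nl)→160400 …(+1); best=8000 via (C,hash)
  {ABC}: card=200000; try (B,hash)→21400, (A,hash)→23400, (B,merge)→122200, (A,merge)→161000, (B,nl_idx)→278200, (A,nl)→3008000 …(+1); best=21400 via (B,hash)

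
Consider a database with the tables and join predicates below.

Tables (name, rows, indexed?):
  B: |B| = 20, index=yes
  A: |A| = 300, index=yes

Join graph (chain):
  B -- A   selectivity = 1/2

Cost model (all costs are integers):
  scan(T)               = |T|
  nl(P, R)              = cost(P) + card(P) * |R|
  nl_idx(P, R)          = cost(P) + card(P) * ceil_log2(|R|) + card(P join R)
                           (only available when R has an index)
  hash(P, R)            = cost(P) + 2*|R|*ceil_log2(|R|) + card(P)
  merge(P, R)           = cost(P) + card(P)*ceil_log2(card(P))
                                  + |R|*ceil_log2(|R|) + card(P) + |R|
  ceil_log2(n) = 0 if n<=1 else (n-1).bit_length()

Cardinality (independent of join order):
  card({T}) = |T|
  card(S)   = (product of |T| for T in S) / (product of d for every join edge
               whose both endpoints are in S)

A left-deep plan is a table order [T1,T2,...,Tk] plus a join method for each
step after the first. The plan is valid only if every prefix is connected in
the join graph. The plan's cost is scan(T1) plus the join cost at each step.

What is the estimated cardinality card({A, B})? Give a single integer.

Tables in S: A(300), B(20)
Edges inside S: B-A(d=2)
numerator = 300 * 20 = 6000
denominator = 2 = 2
card(S) = 6000 / 2 = 3000

3000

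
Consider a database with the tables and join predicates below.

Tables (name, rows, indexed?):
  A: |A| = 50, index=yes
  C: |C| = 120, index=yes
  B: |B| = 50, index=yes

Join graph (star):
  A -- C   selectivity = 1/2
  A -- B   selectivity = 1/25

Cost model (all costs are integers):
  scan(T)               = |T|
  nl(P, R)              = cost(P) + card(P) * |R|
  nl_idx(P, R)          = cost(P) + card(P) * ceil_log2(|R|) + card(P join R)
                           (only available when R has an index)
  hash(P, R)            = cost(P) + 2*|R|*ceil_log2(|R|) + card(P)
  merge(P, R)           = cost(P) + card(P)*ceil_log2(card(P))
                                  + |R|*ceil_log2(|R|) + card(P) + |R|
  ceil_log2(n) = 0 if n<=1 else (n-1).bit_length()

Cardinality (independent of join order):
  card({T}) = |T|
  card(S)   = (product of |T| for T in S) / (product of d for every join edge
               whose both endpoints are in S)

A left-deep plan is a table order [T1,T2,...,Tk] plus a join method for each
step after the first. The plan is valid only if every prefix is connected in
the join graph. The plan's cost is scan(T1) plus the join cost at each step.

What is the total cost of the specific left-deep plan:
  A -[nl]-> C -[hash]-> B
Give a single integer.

step 1: scan A: cost=50, card=50
step 2: join C via nl
    card(P join C) = 50*120/(2) = 3000
    cost = 50 + 50*120 = 6050
step 3: join B via hash
    card(P join B) = 3000*50/(25) = 6000
    cost = 6050 + 2*50*6 + 3000 = 9650

9650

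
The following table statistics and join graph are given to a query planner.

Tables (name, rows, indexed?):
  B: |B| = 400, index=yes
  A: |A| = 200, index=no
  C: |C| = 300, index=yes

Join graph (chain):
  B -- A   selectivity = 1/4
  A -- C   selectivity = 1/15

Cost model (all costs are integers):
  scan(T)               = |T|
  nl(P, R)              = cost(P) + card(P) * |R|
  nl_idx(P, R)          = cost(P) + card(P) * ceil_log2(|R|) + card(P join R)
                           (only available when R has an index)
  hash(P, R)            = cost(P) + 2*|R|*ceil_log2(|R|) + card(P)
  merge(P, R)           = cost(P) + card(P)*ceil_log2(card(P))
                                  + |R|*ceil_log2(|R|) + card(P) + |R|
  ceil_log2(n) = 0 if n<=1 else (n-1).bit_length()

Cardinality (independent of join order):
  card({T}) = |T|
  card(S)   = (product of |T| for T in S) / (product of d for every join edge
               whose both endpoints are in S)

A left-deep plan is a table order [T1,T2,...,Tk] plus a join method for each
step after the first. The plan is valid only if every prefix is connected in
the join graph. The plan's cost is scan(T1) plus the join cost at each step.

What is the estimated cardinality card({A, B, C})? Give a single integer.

Tables in S: A(200), B(400), C(300)
Edges inside S: B-A(d=4), A-C(d=15)
numerator = 200 * 400 * 300 = 24000000
denominator = 4 * 15 = 60
card(S) = 24000000 / 60 = 400000

400000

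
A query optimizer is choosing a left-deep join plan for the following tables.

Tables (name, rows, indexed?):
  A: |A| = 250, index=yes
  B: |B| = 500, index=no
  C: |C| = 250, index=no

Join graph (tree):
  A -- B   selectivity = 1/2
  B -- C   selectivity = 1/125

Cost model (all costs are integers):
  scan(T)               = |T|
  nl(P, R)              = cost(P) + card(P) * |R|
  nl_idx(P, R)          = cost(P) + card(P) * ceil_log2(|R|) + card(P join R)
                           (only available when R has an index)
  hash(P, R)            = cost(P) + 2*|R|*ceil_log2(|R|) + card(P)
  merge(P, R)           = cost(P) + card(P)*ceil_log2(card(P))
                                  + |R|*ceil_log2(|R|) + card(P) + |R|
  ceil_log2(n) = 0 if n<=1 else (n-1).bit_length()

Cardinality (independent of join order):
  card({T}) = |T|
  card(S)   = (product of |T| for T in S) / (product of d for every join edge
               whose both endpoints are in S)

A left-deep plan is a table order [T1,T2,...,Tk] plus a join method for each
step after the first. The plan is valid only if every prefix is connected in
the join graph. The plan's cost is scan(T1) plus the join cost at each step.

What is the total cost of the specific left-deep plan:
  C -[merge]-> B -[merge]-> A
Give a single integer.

20750

step 1: scan C: cost=250, card=250
step 2: join B via merge
    card(P join B) = 250*500/(125) = 1000
    cost = 250 + 250*8 + 500*9 + 250 + 500 = 7500
step 3: join A via merge
    card(P join A) = 1000*250/(2) = 125000
    cost = 7500 + 1000*10 + 250*8 + 1000 + 250 = 20750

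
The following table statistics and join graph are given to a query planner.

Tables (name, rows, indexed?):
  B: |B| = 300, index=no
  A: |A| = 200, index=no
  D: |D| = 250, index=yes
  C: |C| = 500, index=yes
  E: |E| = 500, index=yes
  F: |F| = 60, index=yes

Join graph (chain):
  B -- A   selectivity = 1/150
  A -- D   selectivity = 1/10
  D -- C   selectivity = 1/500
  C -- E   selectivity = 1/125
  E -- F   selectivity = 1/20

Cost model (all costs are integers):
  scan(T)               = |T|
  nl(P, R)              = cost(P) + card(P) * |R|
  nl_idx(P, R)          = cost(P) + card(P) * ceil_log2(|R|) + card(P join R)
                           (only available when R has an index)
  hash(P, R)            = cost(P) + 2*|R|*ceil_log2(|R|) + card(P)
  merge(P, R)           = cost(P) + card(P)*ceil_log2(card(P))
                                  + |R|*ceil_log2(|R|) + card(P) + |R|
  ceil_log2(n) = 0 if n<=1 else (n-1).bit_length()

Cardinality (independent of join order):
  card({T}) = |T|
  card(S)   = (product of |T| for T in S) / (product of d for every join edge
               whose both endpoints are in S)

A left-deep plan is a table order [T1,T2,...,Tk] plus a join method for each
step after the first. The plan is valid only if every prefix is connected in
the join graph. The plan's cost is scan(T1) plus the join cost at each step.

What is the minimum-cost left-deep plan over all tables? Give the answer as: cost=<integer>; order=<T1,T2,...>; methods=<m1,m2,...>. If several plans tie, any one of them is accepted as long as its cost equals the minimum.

Selinger DP (subsets sized 1..n):
  {B}: scan cost=300, card=300
  {A}: scan cost=200, card=200
  {D}: scan cost=250, card=250
  {C}: scan cost=500, card=500
  {E}: scan cost=500, card=500
  {F}: scan cost=60, card=60
  {AB}: card=400; try (A,hash)→3800, (B,merge)→5000, (A,merge)→5100, (B,hash)→5800, (B,nl)→60200, (A,nl)→60300; best=3800 via (A,hash)
  {AD}: card=5000; try (A,hash)→3700, (D,merge)→4250, (A,merge)→4300, (D,hash)→4400, (D,nl_idx)→6800, (D,nl)→50200 …(+1); best=3700 via (A,hash)
  {CD}: card=250; try (C,nl_idx)→2750, (D,nl_idx)→4750, (D,hash)→5000, (C,merge)→7500, (D,merge)→7750, (C,hash)→9500 …(+2); best=2750 via (C,nl_idx)
  {CE}: card=2000; try (E,nl_idx)→7000, (C,nl_idx)→7000, (E,hash)→10000, (C,hash)→10000, (E,merge)→10500, (C,merge)→10500 …(+2); best=7000 via (E,nl_idx)
  {EF}: card=1500; try (F,hash)→1720, (E,nl_idx)→2100, (F,nl_idx)→5000, (E,merge)→5480, (F,merge)→5920, (E,hash)→9120 …(+2); best=1720 via (F,hash)
  {ABD}: card=10000; try (D,hash)→8200, (D,merge)→10050, (B,hash)→14100, (D,nl_idx)→17000, (B,merge)→76700, (D,nl)→103800 …(+1); best=8200 via (D,hash)
  {ACD}: card=5000; try (A,hash)→6200, (A,merge)→6800, (C,hash)→17700, (A,nl)→52750, (C,nl_idx)→53700, (C,merge)→78700 …(+1); best=6200 via (A,hash)
  {CDE}: card=1000; try (E,nl_idx)→6000, (E,merge)→10000, (E,hash)→12000, (D,hash)→13000, (D,nl_idx)→24000, (D,merge)→33250 …(+2); best=6000 via (E,nl_idx)
  {CEF}: card=6000; try (F,hash)→9720, (C,hash)→12220, (C,nl_idx)→21220, (C,merge)→24720, (F,nl_idx)→25000, (F,merge)→31420 …(+2); best=9720 via (F,hash)
  {ABCD}: card=10000; try (B,hash)→16600, (C,hash)→27200, (B,merge)→79200, (C,nl_idx)→108200, (C,merge)→163200, (B,nl)→1506200 …(+1); best=16600 via (B,hash)
  {ACDE}: card=20000; try (A,hash)→10200, (A,merge)→18800, (E,hash)→20200, (E,nl_idx)→71200, (E,merge)→81200, (A,nl)→206000 …(+1); best=10200 via (A,hash)
  {CDEF}: card=3000; try (F,hash)→7720, (F,nl_idx)→15000, (F,merge)→17420, (D,hash)→19720, (D,nl_idx)→60720, (F,nl)→66000 …(+2); best=7720 via (F,hash)
  {ABCDE}: card=40000; try (E,hash)→35600, (B,hash)→35600, (E,nl_idx)→146600, (E,merge)→171600, (B,merge)→333200, (E,nl)→5016600 …(+1); best=35600 via (E,hash)
  {ACDEF}: card=60000; try (A,hash)→13920, (F,hash)→30920, (A,merge)→48520, (F,nl_idx)→190200, (F,merge)→330620, (A,nl)→607720 …(+1); best=13920 via (A,hash)
  {ABCDEF}: card=120000; try (F,hash)→76320, (B,hash)→79320, (F,nl_idx)→395600, (F,merge)→716020, (B,merge)→1036920, (F,nl)→2435600 …(+1); best=76320 via (F,hash)

cost=76320; order=D,C,A,B,E,F; methods=nl_idx,hash,hash,hash,hash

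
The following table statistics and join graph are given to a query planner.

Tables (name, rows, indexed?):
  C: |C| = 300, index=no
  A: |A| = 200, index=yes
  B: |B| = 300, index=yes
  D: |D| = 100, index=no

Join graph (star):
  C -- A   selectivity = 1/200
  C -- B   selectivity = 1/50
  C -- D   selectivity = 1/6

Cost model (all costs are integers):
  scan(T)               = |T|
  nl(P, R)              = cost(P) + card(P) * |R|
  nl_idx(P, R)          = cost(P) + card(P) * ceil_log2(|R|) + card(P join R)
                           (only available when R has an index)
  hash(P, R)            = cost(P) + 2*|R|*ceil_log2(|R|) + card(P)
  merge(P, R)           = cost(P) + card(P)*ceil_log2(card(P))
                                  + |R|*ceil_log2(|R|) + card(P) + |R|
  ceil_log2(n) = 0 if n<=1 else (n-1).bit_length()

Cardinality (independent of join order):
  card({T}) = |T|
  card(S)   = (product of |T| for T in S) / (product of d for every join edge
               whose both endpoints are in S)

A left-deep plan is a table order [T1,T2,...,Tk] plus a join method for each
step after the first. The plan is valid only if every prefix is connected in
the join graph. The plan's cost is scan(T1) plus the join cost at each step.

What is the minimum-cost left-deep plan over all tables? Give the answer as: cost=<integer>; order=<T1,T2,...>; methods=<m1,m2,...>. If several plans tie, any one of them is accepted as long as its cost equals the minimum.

cost=10700; order=C,A,B,D; methods=nl_idx,nl_idx,hash

Selinger DP (subsets sized 1..n):
  {C}: scan cost=300, card=300
  {A}: scan cost=200, card=200
  {B}: scan cost=300, card=300
  {D}: scan cost=100, card=100
  {AC}: card=300; try (A,nl_idx)→3000, (A,hash)→3800, (C,merge)→5000, (A,merge)→5100, (C,hash)→5800, (C,nl)→60200 …(+1); best=3000 via (A,nl_idx)
  {BC}: card=1800; try (B,nl_idx)→4800, (C,hash)→6000, (B,hash)→6000, (C,merge)→6300, (B,merge)→6300, (C,nl)→90300 …(+1); best=4800 via (B,nl_idx)
  {CD}: card=5000; try (D,hash)→2000, (C,merge)→3900, (D,merge)→4100, (C,hash)→5600, (C,nl)→30100, (D,nl)→30300; best=2000 via (D,hash)
  {ABC}: card=1800; try (B,nl_idx)→7500, (B,hash)→8700, (B,merge)→9000, (A,hash)→9800, (A,nl_idx)→21000, (A,merge)→28200 …(+2); best=7500 via (B,nl_idx)
  {ACD}: card=5000; try (D,hash)→4700, (D,merge)→6800, (A,hash)→10200, (D,nl)→33000, (A,nl_idx)→47000, (A,merge)→73800 …(+1); best=4700 via (D,hash)
  {BCD}: card=30000; try (D,hash)→8000, (B,hash)→12400, (D,merge)→27200, (B,merge)→75000, (B,nl_idx)→77000, (D,nl)→184800 …(+1); best=8000 via (D,hash)
  {ABCD}: card=30000; try (D,hash)→10700, (B,hash)→15100, (D,merge)→29900, (A,hash)→41200, (B,merge)→77700, (B,nl_idx)→79700 …(+5); best=10700 via (D,hash)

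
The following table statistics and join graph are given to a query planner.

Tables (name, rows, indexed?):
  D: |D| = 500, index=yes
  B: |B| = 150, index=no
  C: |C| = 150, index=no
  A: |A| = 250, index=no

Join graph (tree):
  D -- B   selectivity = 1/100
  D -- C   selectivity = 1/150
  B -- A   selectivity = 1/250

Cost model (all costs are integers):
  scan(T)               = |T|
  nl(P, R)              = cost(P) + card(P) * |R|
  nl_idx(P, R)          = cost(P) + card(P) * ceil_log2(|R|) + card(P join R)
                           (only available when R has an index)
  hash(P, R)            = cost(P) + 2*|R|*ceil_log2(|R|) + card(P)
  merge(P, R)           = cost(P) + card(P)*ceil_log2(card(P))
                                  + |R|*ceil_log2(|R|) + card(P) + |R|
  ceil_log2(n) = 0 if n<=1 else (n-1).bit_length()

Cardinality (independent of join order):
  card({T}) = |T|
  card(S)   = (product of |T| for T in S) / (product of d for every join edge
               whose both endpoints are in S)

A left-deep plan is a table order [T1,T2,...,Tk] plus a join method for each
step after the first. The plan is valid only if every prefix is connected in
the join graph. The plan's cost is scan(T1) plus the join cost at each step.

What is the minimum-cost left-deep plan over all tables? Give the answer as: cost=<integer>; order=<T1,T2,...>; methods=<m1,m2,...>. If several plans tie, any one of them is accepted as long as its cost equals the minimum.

Selinger DP (subsets sized 1..n):
  {D}: scan cost=500, card=500
  {B}: scan cost=150, card=150
  {C}: scan cost=150, card=150
  {A}: scan cost=250, card=250
  {BD}: card=750; try (D,nl_idx)→2250, (B,hash)→3400, (D,merge)→6500, (B,merge)→6850, (D,hash)→9300, (D,nl)→75150 …(+1); best=2250 via (D,nl_idx)
  {CD}: card=500; try (D,nl_idx)→2000, (C,hash)→3400, (D,merge)→6500, (C,merge)→6850, (D,hash)→9300, (D,nl)→75150 …(+1); best=2000 via (D,nl_idx)
  {AB}: card=150; try (B,hash)→2900, (A,merge)→3750, (B,merge)→3850, (A,hash)→4300, (A,nl)→37650, (B,nl)→37750; best=2900 via (B,hash)
  {BCD}: card=750; try (B,hash)→4900, (C,hash)→5400, (B,merge)→8350, (C,merge)→11850, (B,nl)→77000, (C,nl)→114750; best=4900 via (B,hash)
  {ABD}: card=750; try (D,nl_idx)→5000, (A,hash)→7000, (D,merge)→9250, (D,hash)→12050, (A,merge)→12750, (D,nl)→77900 …(+1); best=5000 via (D,nl_idx)
  {ABCD}: card=750; try (C,hash)→8150, (A,hash)→9650, (C,merge)→14600, (A,merge)→15400, (C,nl)→117500, (A,nl)→192400; best=8150 via (C,hash)

cost=8150; order=A,B,D,C; methods=hash,nl_idx,hash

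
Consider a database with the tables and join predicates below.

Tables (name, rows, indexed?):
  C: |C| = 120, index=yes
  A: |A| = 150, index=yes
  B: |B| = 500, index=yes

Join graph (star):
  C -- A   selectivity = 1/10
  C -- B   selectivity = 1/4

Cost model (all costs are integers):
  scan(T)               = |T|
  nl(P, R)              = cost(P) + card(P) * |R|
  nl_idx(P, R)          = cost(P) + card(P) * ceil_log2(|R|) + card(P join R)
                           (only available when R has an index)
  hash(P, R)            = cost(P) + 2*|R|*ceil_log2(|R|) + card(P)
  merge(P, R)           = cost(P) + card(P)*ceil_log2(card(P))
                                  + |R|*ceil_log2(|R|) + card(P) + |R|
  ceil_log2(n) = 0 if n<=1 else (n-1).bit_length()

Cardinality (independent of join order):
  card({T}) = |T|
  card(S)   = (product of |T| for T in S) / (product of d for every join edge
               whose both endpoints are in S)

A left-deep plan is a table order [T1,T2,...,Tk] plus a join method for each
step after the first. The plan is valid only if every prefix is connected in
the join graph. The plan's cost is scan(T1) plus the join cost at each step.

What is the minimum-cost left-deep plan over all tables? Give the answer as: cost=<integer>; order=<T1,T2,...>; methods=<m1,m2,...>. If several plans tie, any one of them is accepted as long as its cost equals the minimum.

cost=12780; order=A,C,B; methods=hash,hash

Selinger DP (subsets sized 1..n):
  {C}: scan cost=120, card=120
  {A}: scan cost=150, card=150
  {B}: scan cost=500, card=500
  {AC}: card=1800; try (C,hash)→1980, (A,merge)→2430, (C,merge)→2460, (A,hash)→2640, (A,nl_idx)→2880, (C,nl_idx)→3000 …(+2); best=1980 via (C,hash)
  {BC}: card=15000; try (C,hash)→2680, (B,merge)→6080, (C,merge)→6460, (B,hash)→9240, (B,nl_idx)→16200, (C,nl_idx)→19000 …(+2); best=2680 via (C,hash)
  {ABC}: card=225000; try (B,hash)→12780, (A,hash)→20080, (B,merge)→28580, (A,merge)→229030, (B,nl_idx)→243180, (A,nl_idx)→347680 …(+2); best=12780 via (B,hash)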